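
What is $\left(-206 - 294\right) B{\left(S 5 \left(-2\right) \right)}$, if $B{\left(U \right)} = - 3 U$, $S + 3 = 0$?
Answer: $45000$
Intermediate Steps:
$S = -3$ ($S = -3 + 0 = -3$)
$\left(-206 - 294\right) B{\left(S 5 \left(-2\right) \right)} = \left(-206 - 294\right) \left(- 3 \left(-3\right) 5 \left(-2\right)\right) = - 500 \left(- 3 \left(\left(-15\right) \left(-2\right)\right)\right) = - 500 \left(\left(-3\right) 30\right) = \left(-500\right) \left(-90\right) = 45000$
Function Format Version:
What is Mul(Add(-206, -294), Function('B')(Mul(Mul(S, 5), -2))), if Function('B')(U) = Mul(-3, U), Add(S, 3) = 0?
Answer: 45000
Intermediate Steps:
S = -3 (S = Add(-3, 0) = -3)
Mul(Add(-206, -294), Function('B')(Mul(Mul(S, 5), -2))) = Mul(Add(-206, -294), Mul(-3, Mul(Mul(-3, 5), -2))) = Mul(-500, Mul(-3, Mul(-15, -2))) = Mul(-500, Mul(-3, 30)) = Mul(-500, -90) = 45000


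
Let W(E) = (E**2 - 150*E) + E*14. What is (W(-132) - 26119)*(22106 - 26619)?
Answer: -41776841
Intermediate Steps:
W(E) = E**2 - 136*E (W(E) = (E**2 - 150*E) + 14*E = E**2 - 136*E)
(W(-132) - 26119)*(22106 - 26619) = (-132*(-136 - 132) - 26119)*(22106 - 26619) = (-132*(-268) - 26119)*(-4513) = (35376 - 26119)*(-4513) = 9257*(-4513) = -41776841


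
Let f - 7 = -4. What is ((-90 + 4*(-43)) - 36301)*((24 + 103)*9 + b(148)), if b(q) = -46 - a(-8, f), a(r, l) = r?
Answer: -40402115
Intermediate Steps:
f = 3 (f = 7 - 4 = 3)
b(q) = -38 (b(q) = -46 - 1*(-8) = -46 + 8 = -38)
((-90 + 4*(-43)) - 36301)*((24 + 103)*9 + b(148)) = ((-90 + 4*(-43)) - 36301)*((24 + 103)*9 - 38) = ((-90 - 172) - 36301)*(127*9 - 38) = (-262 - 36301)*(1143 - 38) = -36563*1105 = -40402115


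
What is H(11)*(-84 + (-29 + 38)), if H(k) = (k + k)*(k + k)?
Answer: -36300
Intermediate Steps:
H(k) = 4*k**2 (H(k) = (2*k)*(2*k) = 4*k**2)
H(11)*(-84 + (-29 + 38)) = (4*11**2)*(-84 + (-29 + 38)) = (4*121)*(-84 + 9) = 484*(-75) = -36300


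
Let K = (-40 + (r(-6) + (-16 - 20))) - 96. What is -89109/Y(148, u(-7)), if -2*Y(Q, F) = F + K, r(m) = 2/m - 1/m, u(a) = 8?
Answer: -1069308/985 ≈ -1085.6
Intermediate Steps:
r(m) = 1/m
K = -1033/6 (K = (-40 + (1/(-6) + (-16 - 20))) - 96 = (-40 + (-1/6 - 36)) - 96 = (-40 - 217/6) - 96 = -457/6 - 96 = -1033/6 ≈ -172.17)
Y(Q, F) = 1033/12 - F/2 (Y(Q, F) = -(F - 1033/6)/2 = -(-1033/6 + F)/2 = 1033/12 - F/2)
-89109/Y(148, u(-7)) = -89109/(1033/12 - 1/2*8) = -89109/(1033/12 - 4) = -89109/985/12 = -89109*12/985 = -1069308/985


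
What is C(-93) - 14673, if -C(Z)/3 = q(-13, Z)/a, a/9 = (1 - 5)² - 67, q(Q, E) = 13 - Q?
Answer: -2244943/153 ≈ -14673.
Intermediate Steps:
a = -459 (a = 9*((1 - 5)² - 67) = 9*((-4)² - 67) = 9*(16 - 67) = 9*(-51) = -459)
C(Z) = 26/153 (C(Z) = -3*(13 - 1*(-13))/(-459) = -3*(13 + 13)*(-1)/459 = -78*(-1)/459 = -3*(-26/459) = 26/153)
C(-93) - 14673 = 26/153 - 14673 = -2244943/153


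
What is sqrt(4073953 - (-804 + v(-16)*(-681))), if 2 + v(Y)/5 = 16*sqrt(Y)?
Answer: sqrt(4067947 + 217920*I) ≈ 2017.6 + 54.004*I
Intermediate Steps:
v(Y) = -10 + 80*sqrt(Y) (v(Y) = -10 + 5*(16*sqrt(Y)) = -10 + 80*sqrt(Y))
sqrt(4073953 - (-804 + v(-16)*(-681))) = sqrt(4073953 - (-804 + (-10 + 80*sqrt(-16))*(-681))) = sqrt(4073953 - (-804 + (-10 + 80*(4*I))*(-681))) = sqrt(4073953 - (-804 + (-10 + 320*I)*(-681))) = sqrt(4073953 - (-804 + (6810 - 217920*I))) = sqrt(4073953 - (6006 - 217920*I)) = sqrt(4073953 + (-6006 + 217920*I)) = sqrt(4067947 + 217920*I)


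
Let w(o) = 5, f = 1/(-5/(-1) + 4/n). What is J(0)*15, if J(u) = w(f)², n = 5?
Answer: 375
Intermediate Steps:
f = 5/29 (f = 1/(-5/(-1) + 4/5) = 1/(-5*(-1) + 4*(⅕)) = 1/(5 + ⅘) = 1/(29/5) = 5/29 ≈ 0.17241)
J(u) = 25 (J(u) = 5² = 25)
J(0)*15 = 25*15 = 375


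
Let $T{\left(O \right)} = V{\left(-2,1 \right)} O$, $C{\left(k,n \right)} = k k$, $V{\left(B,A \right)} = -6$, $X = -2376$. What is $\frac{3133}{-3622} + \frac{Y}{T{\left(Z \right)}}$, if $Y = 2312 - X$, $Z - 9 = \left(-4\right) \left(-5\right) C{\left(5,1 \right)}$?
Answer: $- \frac{13274059}{5530794} \approx -2.4$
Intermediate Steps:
$C{\left(k,n \right)} = k^{2}$
$Z = 509$ ($Z = 9 + \left(-4\right) \left(-5\right) 5^{2} = 9 + 20 \cdot 25 = 9 + 500 = 509$)
$T{\left(O \right)} = - 6 O$
$Y = 4688$ ($Y = 2312 - -2376 = 2312 + 2376 = 4688$)
$\frac{3133}{-3622} + \frac{Y}{T{\left(Z \right)}} = \frac{3133}{-3622} + \frac{4688}{\left(-6\right) 509} = 3133 \left(- \frac{1}{3622}\right) + \frac{4688}{-3054} = - \frac{3133}{3622} + 4688 \left(- \frac{1}{3054}\right) = - \frac{3133}{3622} - \frac{2344}{1527} = - \frac{13274059}{5530794}$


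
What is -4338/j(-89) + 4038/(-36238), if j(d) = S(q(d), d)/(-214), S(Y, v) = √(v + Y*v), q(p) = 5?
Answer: -2019/18119 - 154722*I*√534/89 ≈ -0.11143 - 40173.0*I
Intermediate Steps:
j(d) = -√6*√d/214 (j(d) = √(d*(1 + 5))/(-214) = √(d*6)*(-1/214) = √(6*d)*(-1/214) = (√6*√d)*(-1/214) = -√6*√d/214)
-4338/j(-89) + 4038/(-36238) = -4338*107*I*√534/267 + 4038/(-36238) = -4338*107*I*√534/267 + 4038*(-1/36238) = -4338*107*I*√534/267 - 2019/18119 = -154722*I*√534/89 - 2019/18119 = -2019/18119 - 154722*I*√534/89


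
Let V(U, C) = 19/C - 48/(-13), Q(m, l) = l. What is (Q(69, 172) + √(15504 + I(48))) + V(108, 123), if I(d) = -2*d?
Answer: 281179/1599 + 12*√107 ≈ 299.98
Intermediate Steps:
V(U, C) = 48/13 + 19/C (V(U, C) = 19/C - 48*(-1/13) = 19/C + 48/13 = 48/13 + 19/C)
(Q(69, 172) + √(15504 + I(48))) + V(108, 123) = (172 + √(15504 - 2*48)) + (48/13 + 19/123) = (172 + √(15504 - 96)) + (48/13 + 19*(1/123)) = (172 + √15408) + (48/13 + 19/123) = (172 + 12*√107) + 6151/1599 = 281179/1599 + 12*√107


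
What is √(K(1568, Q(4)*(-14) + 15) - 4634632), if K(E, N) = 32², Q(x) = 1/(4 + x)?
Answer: 2*I*√1158402 ≈ 2152.6*I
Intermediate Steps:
K(E, N) = 1024
√(K(1568, Q(4)*(-14) + 15) - 4634632) = √(1024 - 4634632) = √(-4633608) = 2*I*√1158402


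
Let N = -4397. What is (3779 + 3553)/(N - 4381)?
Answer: -1222/1463 ≈ -0.83527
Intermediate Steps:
(3779 + 3553)/(N - 4381) = (3779 + 3553)/(-4397 - 4381) = 7332/(-8778) = 7332*(-1/8778) = -1222/1463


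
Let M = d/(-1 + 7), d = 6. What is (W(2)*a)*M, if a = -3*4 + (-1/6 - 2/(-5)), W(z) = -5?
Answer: 353/6 ≈ 58.833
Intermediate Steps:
M = 1 (M = 6/(-1 + 7) = 6/6 = 6*(⅙) = 1)
a = -353/30 (a = -12 + (-1*⅙ - 2*(-⅕)) = -12 + (-⅙ + ⅖) = -12 + 7/30 = -353/30 ≈ -11.767)
(W(2)*a)*M = -5*(-353/30)*1 = (353/6)*1 = 353/6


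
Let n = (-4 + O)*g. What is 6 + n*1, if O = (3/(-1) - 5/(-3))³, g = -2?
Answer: 506/27 ≈ 18.741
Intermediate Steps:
O = -64/27 (O = (3*(-1) - 5*(-⅓))³ = (-3 + 5/3)³ = (-4/3)³ = -64/27 ≈ -2.3704)
n = 344/27 (n = (-4 - 64/27)*(-2) = -172/27*(-2) = 344/27 ≈ 12.741)
6 + n*1 = 6 + (344/27)*1 = 6 + 344/27 = 506/27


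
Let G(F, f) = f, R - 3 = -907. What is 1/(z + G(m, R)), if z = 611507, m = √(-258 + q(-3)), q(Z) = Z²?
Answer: 1/610603 ≈ 1.6377e-6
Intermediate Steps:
m = I*√249 (m = √(-258 + (-3)²) = √(-258 + 9) = √(-249) = I*√249 ≈ 15.78*I)
R = -904 (R = 3 - 907 = -904)
1/(z + G(m, R)) = 1/(611507 - 904) = 1/610603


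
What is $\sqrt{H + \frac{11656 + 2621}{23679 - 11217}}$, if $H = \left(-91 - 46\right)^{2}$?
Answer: $\frac{3 \sqrt{35988033610}}{4154} \approx 137.0$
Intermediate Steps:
$H = 18769$ ($H = \left(-137\right)^{2} = 18769$)
$\sqrt{H + \frac{11656 + 2621}{23679 - 11217}} = \sqrt{18769 + \frac{11656 + 2621}{23679 - 11217}} = \sqrt{18769 + \frac{14277}{12462}} = \sqrt{18769 + 14277 \cdot \frac{1}{12462}} = \sqrt{18769 + \frac{4759}{4154}} = \sqrt{\frac{77971185}{4154}} = \frac{3 \sqrt{35988033610}}{4154}$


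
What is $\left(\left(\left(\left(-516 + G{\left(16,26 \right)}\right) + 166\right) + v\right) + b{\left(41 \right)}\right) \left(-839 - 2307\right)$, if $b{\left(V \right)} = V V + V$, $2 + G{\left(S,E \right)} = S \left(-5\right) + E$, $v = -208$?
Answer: $-3485768$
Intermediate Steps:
$G{\left(S,E \right)} = -2 + E - 5 S$ ($G{\left(S,E \right)} = -2 + \left(S \left(-5\right) + E\right) = -2 + \left(- 5 S + E\right) = -2 + \left(E - 5 S\right) = -2 + E - 5 S$)
$b{\left(V \right)} = V + V^{2}$ ($b{\left(V \right)} = V^{2} + V = V + V^{2}$)
$\left(\left(\left(\left(-516 + G{\left(16,26 \right)}\right) + 166\right) + v\right) + b{\left(41 \right)}\right) \left(-839 - 2307\right) = \left(\left(\left(\left(-516 - 56\right) + 166\right) - 208\right) + 41 \left(1 + 41\right)\right) \left(-839 - 2307\right) = \left(\left(\left(\left(-516 - 56\right) + 166\right) - 208\right) + 41 \cdot 42\right) \left(-3146\right) = \left(\left(\left(\left(-516 - 56\right) + 166\right) - 208\right) + 1722\right) \left(-3146\right) = \left(\left(\left(-572 + 166\right) - 208\right) + 1722\right) \left(-3146\right) = \left(\left(-406 - 208\right) + 1722\right) \left(-3146\right) = \left(-614 + 1722\right) \left(-3146\right) = 1108 \left(-3146\right) = -3485768$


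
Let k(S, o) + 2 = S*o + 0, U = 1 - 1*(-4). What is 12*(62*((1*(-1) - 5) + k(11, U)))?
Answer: 34968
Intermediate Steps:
U = 5 (U = 1 + 4 = 5)
k(S, o) = -2 + S*o (k(S, o) = -2 + (S*o + 0) = -2 + S*o)
12*(62*((1*(-1) - 5) + k(11, U))) = 12*(62*((1*(-1) - 5) + (-2 + 11*5))) = 12*(62*((-1 - 5) + (-2 + 55))) = 12*(62*(-6 + 53)) = 12*(62*47) = 12*2914 = 34968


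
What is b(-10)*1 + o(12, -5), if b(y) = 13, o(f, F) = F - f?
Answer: -4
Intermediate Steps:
b(-10)*1 + o(12, -5) = 13*1 + (-5 - 1*12) = 13 + (-5 - 12) = 13 - 17 = -4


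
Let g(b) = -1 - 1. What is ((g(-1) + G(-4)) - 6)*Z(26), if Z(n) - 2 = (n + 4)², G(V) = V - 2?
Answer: -12628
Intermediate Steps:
g(b) = -2
G(V) = -2 + V
Z(n) = 2 + (4 + n)² (Z(n) = 2 + (n + 4)² = 2 + (4 + n)²)
((g(-1) + G(-4)) - 6)*Z(26) = ((-2 + (-2 - 4)) - 6)*(2 + (4 + 26)²) = ((-2 - 6) - 6)*(2 + 30²) = (-8 - 6)*(2 + 900) = -14*902 = -12628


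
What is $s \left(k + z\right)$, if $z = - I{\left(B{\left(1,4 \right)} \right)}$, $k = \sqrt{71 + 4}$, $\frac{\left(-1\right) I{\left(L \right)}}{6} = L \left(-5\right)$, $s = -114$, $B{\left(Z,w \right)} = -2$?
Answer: $-6840 - 570 \sqrt{3} \approx -7827.3$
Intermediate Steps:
$I{\left(L \right)} = 30 L$ ($I{\left(L \right)} = - 6 L \left(-5\right) = - 6 \left(- 5 L\right) = 30 L$)
$k = 5 \sqrt{3}$ ($k = \sqrt{75} = 5 \sqrt{3} \approx 8.6602$)
$z = 60$ ($z = - 30 \left(-2\right) = \left(-1\right) \left(-60\right) = 60$)
$s \left(k + z\right) = - 114 \left(5 \sqrt{3} + 60\right) = - 114 \left(60 + 5 \sqrt{3}\right) = -6840 - 570 \sqrt{3}$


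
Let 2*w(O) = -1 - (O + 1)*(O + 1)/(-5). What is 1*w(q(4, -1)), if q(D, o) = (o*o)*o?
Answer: -½ ≈ -0.50000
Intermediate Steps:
q(D, o) = o³ (q(D, o) = o²*o = o³)
w(O) = -½ + (1 + O)²/10 (w(O) = (-1 - (O + 1)*(O + 1)/(-5))/2 = (-1 - (1 + O)*(1 + O)*(-1)/5)/2 = (-1 - (1 + O)²*(-1)/5)/2 = (-1 - (-1)*(1 + O)²/5)/2 = (-1 + (1 + O)²/5)/2 = -½ + (1 + O)²/10)
1*w(q(4, -1)) = 1*(-½ + (1 + (-1)³)²/10) = 1*(-½ + (1 - 1)²/10) = 1*(-½ + (⅒)*0²) = 1*(-½ + (⅒)*0) = 1*(-½ + 0) = 1*(-½) = -½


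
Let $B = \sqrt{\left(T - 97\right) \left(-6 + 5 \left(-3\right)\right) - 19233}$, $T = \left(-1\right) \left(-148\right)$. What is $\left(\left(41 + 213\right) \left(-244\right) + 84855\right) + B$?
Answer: $22879 + 12 i \sqrt{141} \approx 22879.0 + 142.49 i$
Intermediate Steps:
$T = 148$
$B = 12 i \sqrt{141}$ ($B = \sqrt{\left(148 - 97\right) \left(-6 + 5 \left(-3\right)\right) - 19233} = \sqrt{51 \left(-6 - 15\right) - 19233} = \sqrt{51 \left(-21\right) - 19233} = \sqrt{-1071 - 19233} = \sqrt{-20304} = 12 i \sqrt{141} \approx 142.49 i$)
$\left(\left(41 + 213\right) \left(-244\right) + 84855\right) + B = \left(\left(41 + 213\right) \left(-244\right) + 84855\right) + 12 i \sqrt{141} = \left(254 \left(-244\right) + 84855\right) + 12 i \sqrt{141} = \left(-61976 + 84855\right) + 12 i \sqrt{141} = 22879 + 12 i \sqrt{141}$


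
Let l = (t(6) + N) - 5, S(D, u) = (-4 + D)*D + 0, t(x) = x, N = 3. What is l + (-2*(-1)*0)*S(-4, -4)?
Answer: 4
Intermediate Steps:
S(D, u) = D*(-4 + D) (S(D, u) = D*(-4 + D) + 0 = D*(-4 + D))
l = 4 (l = (6 + 3) - 5 = 9 - 5 = 4)
l + (-2*(-1)*0)*S(-4, -4) = 4 + (-2*(-1)*0)*(-4*(-4 - 4)) = 4 + (2*0)*(-4*(-8)) = 4 + 0*32 = 4 + 0 = 4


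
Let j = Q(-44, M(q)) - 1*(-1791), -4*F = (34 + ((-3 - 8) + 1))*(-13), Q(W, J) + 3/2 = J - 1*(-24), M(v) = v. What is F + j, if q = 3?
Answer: 3789/2 ≈ 1894.5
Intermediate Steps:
Q(W, J) = 45/2 + J (Q(W, J) = -3/2 + (J - 1*(-24)) = -3/2 + (J + 24) = -3/2 + (24 + J) = 45/2 + J)
F = 78 (F = -(34 + ((-3 - 8) + 1))*(-13)/4 = -(34 + (-11 + 1))*(-13)/4 = -(34 - 10)*(-13)/4 = -6*(-13) = -¼*(-312) = 78)
j = 3633/2 (j = (45/2 + 3) - 1*(-1791) = 51/2 + 1791 = 3633/2 ≈ 1816.5)
F + j = 78 + 3633/2 = 3789/2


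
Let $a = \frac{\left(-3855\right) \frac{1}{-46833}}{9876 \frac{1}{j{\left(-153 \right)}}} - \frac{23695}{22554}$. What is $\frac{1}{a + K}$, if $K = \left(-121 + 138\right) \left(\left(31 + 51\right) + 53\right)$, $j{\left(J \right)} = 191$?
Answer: $\frac{82791564732}{189919792893725} \approx 0.00043593$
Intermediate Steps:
$K = 2295$ ($K = 17 \left(82 + 53\right) = 17 \cdot 135 = 2295$)
$a = - \frac{86848166215}{82791564732}$ ($a = \frac{\left(-3855\right) \frac{1}{-46833}}{9876 \cdot \frac{1}{191}} - \frac{23695}{22554} = \frac{\left(-3855\right) \left(- \frac{1}{46833}\right)}{9876 \cdot \frac{1}{191}} - \frac{3385}{3222} = \frac{1285}{15611 \cdot \frac{9876}{191}} - \frac{3385}{3222} = \frac{1285}{15611} \cdot \frac{191}{9876} - \frac{3385}{3222} = \frac{245435}{154174236} - \frac{3385}{3222} = - \frac{86848166215}{82791564732} \approx -1.049$)
$\frac{1}{a + K} = \frac{1}{- \frac{86848166215}{82791564732} + 2295} = \frac{1}{\frac{189919792893725}{82791564732}} = \frac{82791564732}{189919792893725}$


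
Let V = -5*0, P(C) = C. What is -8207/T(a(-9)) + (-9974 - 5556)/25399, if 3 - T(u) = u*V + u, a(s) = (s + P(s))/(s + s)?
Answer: -208480653/50798 ≈ -4104.1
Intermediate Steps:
V = 0
a(s) = 1 (a(s) = (s + s)/(s + s) = (2*s)/((2*s)) = (2*s)*(1/(2*s)) = 1)
T(u) = 3 - u (T(u) = 3 - (u*0 + u) = 3 - (0 + u) = 3 - u)
-8207/T(a(-9)) + (-9974 - 5556)/25399 = -8207/(3 - 1*1) + (-9974 - 5556)/25399 = -8207/(3 - 1) - 15530*1/25399 = -8207/2 - 15530/25399 = -208480653/50798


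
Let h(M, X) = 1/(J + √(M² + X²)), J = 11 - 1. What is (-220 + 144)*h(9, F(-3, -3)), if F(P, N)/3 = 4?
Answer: -76/25 ≈ -3.0400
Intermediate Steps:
J = 10
F(P, N) = 12 (F(P, N) = 3*4 = 12)
h(M, X) = 1/(10 + √(M² + X²))
(-220 + 144)*h(9, F(-3, -3)) = (-220 + 144)/(10 + √(9² + 12²)) = -76/(10 + √(81 + 144)) = -76/(10 + √225) = -76/(10 + 15) = -76/25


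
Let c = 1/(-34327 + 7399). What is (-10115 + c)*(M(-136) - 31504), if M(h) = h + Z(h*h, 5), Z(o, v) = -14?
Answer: 253582727251/792 ≈ 3.2018e+8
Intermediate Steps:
M(h) = -14 + h (M(h) = h - 14 = -14 + h)
c = -1/26928 (c = 1/(-26928) = -1/26928 ≈ -3.7136e-5)
(-10115 + c)*(M(-136) - 31504) = (-10115 - 1/26928)*((-14 - 136) - 31504) = -272376721*(-150 - 31504)/26928 = -272376721/26928*(-31654) = 253582727251/792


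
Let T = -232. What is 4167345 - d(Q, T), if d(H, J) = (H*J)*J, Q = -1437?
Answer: 81512433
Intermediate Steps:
d(H, J) = H*J²
4167345 - d(Q, T) = 4167345 - (-1437)*(-232)² = 4167345 - (-1437)*53824 = 4167345 - 1*(-77345088) = 4167345 + 77345088 = 81512433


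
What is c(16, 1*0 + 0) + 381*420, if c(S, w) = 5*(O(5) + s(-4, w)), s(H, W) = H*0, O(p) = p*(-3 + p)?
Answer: 160070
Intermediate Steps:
s(H, W) = 0
c(S, w) = 50 (c(S, w) = 5*(5*(-3 + 5) + 0) = 5*(5*2 + 0) = 5*(10 + 0) = 5*10 = 50)
c(16, 1*0 + 0) + 381*420 = 50 + 381*420 = 50 + 160020 = 160070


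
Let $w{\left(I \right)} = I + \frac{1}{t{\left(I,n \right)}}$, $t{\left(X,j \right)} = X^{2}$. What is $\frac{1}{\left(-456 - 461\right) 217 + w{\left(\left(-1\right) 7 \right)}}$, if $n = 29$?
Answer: $- \frac{49}{9750803} \approx -5.0252 \cdot 10^{-6}$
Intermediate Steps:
$w{\left(I \right)} = I + \frac{1}{I^{2}}$
$\frac{1}{\left(-456 - 461\right) 217 + w{\left(\left(-1\right) 7 \right)}} = \frac{1}{\left(-456 - 461\right) 217 + \left(\left(-1\right) 7 + \frac{1}{49}\right)} = \frac{1}{\left(-917\right) 217 - \left(7 - \frac{1}{49}\right)} = \frac{1}{-198989 + \left(-7 + \frac{1}{49}\right)} = \frac{1}{-198989 - \frac{342}{49}} = \frac{1}{- \frac{9750803}{49}} = - \frac{49}{9750803}$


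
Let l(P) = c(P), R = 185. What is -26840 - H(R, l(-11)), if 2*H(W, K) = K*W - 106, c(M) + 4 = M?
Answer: -50799/2 ≈ -25400.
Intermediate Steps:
c(M) = -4 + M
l(P) = -4 + P
H(W, K) = -53 + K*W/2 (H(W, K) = (K*W - 106)/2 = (-106 + K*W)/2 = -53 + K*W/2)
-26840 - H(R, l(-11)) = -26840 - (-53 + (½)*(-4 - 11)*185) = -26840 - (-53 + (½)*(-15)*185) = -26840 - (-53 - 2775/2) = -26840 - 1*(-2881/2) = -26840 + 2881/2 = -50799/2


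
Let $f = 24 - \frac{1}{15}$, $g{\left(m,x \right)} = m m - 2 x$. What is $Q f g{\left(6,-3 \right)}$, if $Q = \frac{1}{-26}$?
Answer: $- \frac{2513}{65} \approx -38.662$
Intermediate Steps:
$g{\left(m,x \right)} = m^{2} - 2 x$
$f = \frac{359}{15}$ ($f = 24 - \frac{1}{15} = \frac{359}{15} \approx 23.933$)
$Q = - \frac{1}{26} \approx -0.038462$
$Q f g{\left(6,-3 \right)} = \left(- \frac{1}{26}\right) \frac{359}{15} \left(6^{2} - -6\right) = - \frac{359 \left(36 + 6\right)}{390} = \left(- \frac{359}{390}\right) 42 = - \frac{2513}{65}$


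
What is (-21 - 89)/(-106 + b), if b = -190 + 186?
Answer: 1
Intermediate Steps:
b = -4
(-21 - 89)/(-106 + b) = (-21 - 89)/(-106 - 4) = -110/(-110) = -110*(-1/110) = 1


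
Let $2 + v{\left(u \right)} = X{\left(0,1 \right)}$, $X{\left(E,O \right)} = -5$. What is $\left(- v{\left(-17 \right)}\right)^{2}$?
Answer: $49$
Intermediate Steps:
$v{\left(u \right)} = -7$ ($v{\left(u \right)} = -2 - 5 = -7$)
$\left(- v{\left(-17 \right)}\right)^{2} = \left(\left(-1\right) \left(-7\right)\right)^{2} = 7^{2} = 49$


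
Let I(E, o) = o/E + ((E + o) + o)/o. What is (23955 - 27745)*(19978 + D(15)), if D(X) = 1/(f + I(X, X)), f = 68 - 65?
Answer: -530020130/7 ≈ -7.5717e+7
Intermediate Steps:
f = 3
I(E, o) = o/E + (E + 2*o)/o
D(X) = ⅐ (D(X) = 1/(3 + (2 + X/X + X/X)) = 1/(3 + (2 + 1 + 1)) = 1/(3 + 4) = 1/7 = ⅐)
(23955 - 27745)*(19978 + D(15)) = (23955 - 27745)*(19978 + ⅐) = -3790*139847/7 = -530020130/7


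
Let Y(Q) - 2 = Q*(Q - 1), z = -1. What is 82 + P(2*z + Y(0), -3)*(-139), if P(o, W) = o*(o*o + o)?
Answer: 82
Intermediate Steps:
Y(Q) = 2 + Q*(-1 + Q) (Y(Q) = 2 + Q*(Q - 1) = 2 + Q*(-1 + Q))
P(o, W) = o*(o + o²) (P(o, W) = o*(o² + o) = o*(o + o²))
82 + P(2*z + Y(0), -3)*(-139) = 82 + ((2*(-1) + (2 + 0² - 1*0))²*(1 + (2*(-1) + (2 + 0² - 1*0))))*(-139) = 82 + ((-2 + (2 + 0 + 0))²*(1 + (-2 + (2 + 0 + 0))))*(-139) = 82 + ((-2 + 2)²*(1 + (-2 + 2)))*(-139) = 82 + (0²*(1 + 0))*(-139) = 82 + (0*1)*(-139) = 82 + 0*(-139) = 82 + 0 = 82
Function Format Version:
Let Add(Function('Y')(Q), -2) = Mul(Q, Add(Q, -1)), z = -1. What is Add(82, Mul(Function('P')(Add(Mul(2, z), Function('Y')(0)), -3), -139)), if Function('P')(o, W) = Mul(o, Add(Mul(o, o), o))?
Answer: 82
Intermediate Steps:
Function('Y')(Q) = Add(2, Mul(Q, Add(-1, Q))) (Function('Y')(Q) = Add(2, Mul(Q, Add(Q, -1))) = Add(2, Mul(Q, Add(-1, Q))))
Function('P')(o, W) = Mul(o, Add(o, Pow(o, 2))) (Function('P')(o, W) = Mul(o, Add(Pow(o, 2), o)) = Mul(o, Add(o, Pow(o, 2))))
Add(82, Mul(Function('P')(Add(Mul(2, z), Function('Y')(0)), -3), -139)) = Add(82, Mul(Mul(Pow(Add(Mul(2, -1), Add(2, Pow(0, 2), Mul(-1, 0))), 2), Add(1, Add(Mul(2, -1), Add(2, Pow(0, 2), Mul(-1, 0))))), -139)) = Add(82, Mul(Mul(Pow(Add(-2, Add(2, 0, 0)), 2), Add(1, Add(-2, Add(2, 0, 0)))), -139)) = Add(82, Mul(Mul(Pow(Add(-2, 2), 2), Add(1, Add(-2, 2))), -139)) = Add(82, Mul(Mul(Pow(0, 2), Add(1, 0)), -139)) = Add(82, Mul(Mul(0, 1), -139)) = Add(82, Mul(0, -139)) = Add(82, 0) = 82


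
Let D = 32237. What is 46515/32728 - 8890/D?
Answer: 1208552135/1055052536 ≈ 1.1455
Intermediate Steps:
46515/32728 - 8890/D = 46515/32728 - 8890/32237 = 1208552135/1055052536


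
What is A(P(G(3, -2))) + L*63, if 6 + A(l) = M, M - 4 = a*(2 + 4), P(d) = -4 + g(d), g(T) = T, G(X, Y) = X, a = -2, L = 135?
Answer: 8491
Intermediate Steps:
P(d) = -4 + d
M = -8 (M = 4 - 2*(2 + 4) = 4 - 2*6 = 4 - 12 = -8)
A(l) = -14 (A(l) = -6 - 8 = -14)
A(P(G(3, -2))) + L*63 = -14 + 135*63 = -14 + 8505 = 8491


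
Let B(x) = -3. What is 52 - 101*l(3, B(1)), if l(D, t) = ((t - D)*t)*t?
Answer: 5506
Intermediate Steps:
l(D, t) = t**2*(t - D) (l(D, t) = (t*(t - D))*t = t**2*(t - D))
52 - 101*l(3, B(1)) = 52 - 101*(-3)**2*(-3 - 1*3) = 52 - 909*(-3 - 3) = 52 - 909*(-6) = 52 - 101*(-54) = 52 + 5454 = 5506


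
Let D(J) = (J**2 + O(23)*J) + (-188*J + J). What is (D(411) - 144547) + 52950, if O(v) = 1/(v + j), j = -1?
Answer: 10685/22 ≈ 485.68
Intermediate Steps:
O(v) = 1/(-1 + v) (O(v) = 1/(v - 1) = 1/(-1 + v))
D(J) = J**2 - 4113*J/22 (D(J) = (J**2 + J/(-1 + 23)) + (-188*J + J) = (J**2 + J/22) - 187*J = J**2 - 4113*J/22)
(D(411) - 144547) + 52950 = ((1/22)*411*(-4113 + 22*411) - 144547) + 52950 = ((1/22)*411*(-4113 + 9042) - 144547) + 52950 = ((1/22)*411*4929 - 144547) + 52950 = (2025819/22 - 144547) + 52950 = -1154215/22 + 52950 = 10685/22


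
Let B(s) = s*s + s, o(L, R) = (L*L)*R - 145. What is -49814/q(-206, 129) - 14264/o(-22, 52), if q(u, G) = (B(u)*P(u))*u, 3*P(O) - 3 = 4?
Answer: -432438103537/761896050090 ≈ -0.56758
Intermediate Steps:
P(O) = 7/3 (P(O) = 1 + (⅓)*4 = 1 + 4/3 = 7/3)
o(L, R) = -145 + R*L² (o(L, R) = L²*R - 145 = R*L² - 145 = -145 + R*L²)
B(s) = s + s² (B(s) = s² + s = s + s²)
q(u, G) = 7*u²*(1 + u)/3 (q(u, G) = ((u*(1 + u))*(7/3))*u = (7*u*(1 + u)/3)*u = 7*u²*(1 + u)/3)
-49814/q(-206, 129) - 14264/o(-22, 52) = -49814*3/(297052*(1 - 206)) - 14264/(-145 + 52*(-22)²) = -49814/((7/3)*42436*(-205)) - 14264/(-145 + 52*484) = -49814/(-60895660/3) - 14264/(-145 + 25168) = -49814*(-3/60895660) - 14264/25023 = 74721/30447830 - 14264*1/25023 = 74721/30447830 - 14264/25023 = -432438103537/761896050090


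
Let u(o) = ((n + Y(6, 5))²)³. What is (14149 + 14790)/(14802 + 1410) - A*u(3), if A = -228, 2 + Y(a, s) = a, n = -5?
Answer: 3725275/16212 ≈ 229.79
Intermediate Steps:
Y(a, s) = -2 + a
u(o) = 1 (u(o) = ((-5 + (-2 + 6))²)³ = ((-5 + 4)²)³ = ((-1)²)³ = 1³ = 1)
(14149 + 14790)/(14802 + 1410) - A*u(3) = (14149 + 14790)/(14802 + 1410) - (-228) = 28939/16212 - 1*(-228) = 28939*(1/16212) + 228 = 28939/16212 + 228 = 3725275/16212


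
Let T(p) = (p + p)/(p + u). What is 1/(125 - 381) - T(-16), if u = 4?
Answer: -2051/768 ≈ -2.6706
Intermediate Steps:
T(p) = 2*p/(4 + p) (T(p) = (p + p)/(p + 4) = (2*p)/(4 + p) = 2*p/(4 + p))
1/(125 - 381) - T(-16) = 1/(125 - 381) - 2*(-16)/(4 - 16) = 1/(-256) - 2*(-16)/(-12) = -1/256 - 2*(-16)*(-1)/12 = -1/256 - 1*8/3 = -1/256 - 8/3 = -2051/768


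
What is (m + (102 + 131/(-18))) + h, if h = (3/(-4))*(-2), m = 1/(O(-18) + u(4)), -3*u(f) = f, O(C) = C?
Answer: 50201/522 ≈ 96.171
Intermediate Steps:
u(f) = -f/3
m = -3/58 (m = 1/(-18 - ⅓*4) = 1/(-18 - 4/3) = 1/(-58/3) = -3/58 ≈ -0.051724)
h = 3/2 (h = (3*(-¼))*(-2) = -¾*(-2) = 3/2 ≈ 1.5000)
(m + (102 + 131/(-18))) + h = (-3/58 + (102 + 131/(-18))) + 3/2 = (-3/58 + (102 + 131*(-1/18))) + 3/2 = (-3/58 + (102 - 131/18)) + 3/2 = (-3/58 + 1705/18) + 3/2 = 24709/261 + 3/2 = 50201/522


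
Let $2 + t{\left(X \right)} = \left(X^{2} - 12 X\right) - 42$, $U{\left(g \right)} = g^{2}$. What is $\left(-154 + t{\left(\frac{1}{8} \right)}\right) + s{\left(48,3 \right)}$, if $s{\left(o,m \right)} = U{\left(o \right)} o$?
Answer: $\frac{7065121}{64} \approx 1.1039 \cdot 10^{5}$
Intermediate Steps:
$s{\left(o,m \right)} = o^{3}$ ($s{\left(o,m \right)} = o^{2} o = o^{3}$)
$t{\left(X \right)} = -44 + X^{2} - 12 X$ ($t{\left(X \right)} = -2 - \left(42 - X^{2} + 12 X\right) = -44 + X^{2} - 12 X$)
$\left(-154 + t{\left(\frac{1}{8} \right)}\right) + s{\left(48,3 \right)} = \left(-154 - \left(44 - \frac{1}{64} + \frac{3}{2}\right)\right) + 48^{3} = \left(-154 - \left(\frac{91}{2} - \frac{1}{64}\right)\right) + 110592 = \left(-154 - \frac{2911}{64}\right) + 110592 = - \frac{12767}{64} + 110592 = \frac{7065121}{64}$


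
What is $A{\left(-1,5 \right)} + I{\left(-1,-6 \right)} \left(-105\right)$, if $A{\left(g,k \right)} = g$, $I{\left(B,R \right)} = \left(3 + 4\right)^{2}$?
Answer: $-5146$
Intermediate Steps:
$I{\left(B,R \right)} = 49$ ($I{\left(B,R \right)} = 7^{2} = 49$)
$A{\left(-1,5 \right)} + I{\left(-1,-6 \right)} \left(-105\right) = -1 + 49 \left(-105\right) = -1 - 5145 = -5146$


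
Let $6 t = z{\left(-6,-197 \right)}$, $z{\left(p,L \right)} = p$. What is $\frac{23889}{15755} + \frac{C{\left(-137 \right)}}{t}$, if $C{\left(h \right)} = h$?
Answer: $\frac{2182324}{15755} \approx 138.52$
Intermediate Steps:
$t = -1$ ($t = \frac{1}{6} \left(-6\right) = -1$)
$\frac{23889}{15755} + \frac{C{\left(-137 \right)}}{t} = \frac{23889}{15755} - \frac{137}{-1} = 23889 \cdot \frac{1}{15755} - -137 = \frac{23889}{15755} + 137 = \frac{2182324}{15755}$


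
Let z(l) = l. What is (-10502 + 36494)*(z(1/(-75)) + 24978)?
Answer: 16230695736/25 ≈ 6.4923e+8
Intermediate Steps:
(-10502 + 36494)*(z(1/(-75)) + 24978) = (-10502 + 36494)*(1/(-75) + 24978) = 25992*(-1/75 + 24978) = 25992*(1873349/75) = 16230695736/25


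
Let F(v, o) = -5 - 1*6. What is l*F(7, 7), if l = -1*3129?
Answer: 34419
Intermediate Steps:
F(v, o) = -11 (F(v, o) = -5 - 6 = -11)
l = -3129
l*F(7, 7) = -3129*(-11) = 34419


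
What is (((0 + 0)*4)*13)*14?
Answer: 0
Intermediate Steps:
(((0 + 0)*4)*13)*14 = ((0*4)*13)*14 = (0*13)*14 = 0*14 = 0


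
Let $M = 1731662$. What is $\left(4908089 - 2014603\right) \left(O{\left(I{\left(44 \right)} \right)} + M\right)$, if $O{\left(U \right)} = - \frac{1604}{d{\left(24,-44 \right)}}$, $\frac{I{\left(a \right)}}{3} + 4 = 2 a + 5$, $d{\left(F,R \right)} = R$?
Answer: $\frac{55117097578938}{11} \approx 5.0106 \cdot 10^{12}$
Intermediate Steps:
$I{\left(a \right)} = 3 + 6 a$ ($I{\left(a \right)} = -12 + 3 \left(2 a + 5\right) = -12 + 3 \left(5 + 2 a\right) = -12 + \left(15 + 6 a\right) = 3 + 6 a$)
$O{\left(U \right)} = \frac{401}{11}$ ($O{\left(U \right)} = - \frac{1604}{-44} = \left(-1604\right) \left(- \frac{1}{44}\right) = \frac{401}{11}$)
$\left(4908089 - 2014603\right) \left(O{\left(I{\left(44 \right)} \right)} + M\right) = \left(4908089 - 2014603\right) \left(\frac{401}{11} + 1731662\right) = 2893486 \cdot \frac{19048683}{11} = \frac{55117097578938}{11}$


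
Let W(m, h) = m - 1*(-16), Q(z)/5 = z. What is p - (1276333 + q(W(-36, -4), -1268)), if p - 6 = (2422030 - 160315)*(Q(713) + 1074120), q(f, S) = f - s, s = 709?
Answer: 2437415054177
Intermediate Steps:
Q(z) = 5*z
W(m, h) = 16 + m (W(m, h) = m + 16 = 16 + m)
q(f, S) = -709 + f (q(f, S) = f - 1*709 = f - 709 = -709 + f)
p = 2437416329781 (p = 6 + (2422030 - 160315)*(5*713 + 1074120) = 6 + 2261715*(3565 + 1074120) = 6 + 2261715*1077685 = 6 + 2437416329775 = 2437416329781)
p - (1276333 + q(W(-36, -4), -1268)) = 2437416329781 - (1276333 + (-709 + (16 - 36))) = 2437416329781 - (1276333 + (-709 - 20)) = 2437416329781 - (1276333 - 729) = 2437416329781 - 1*1275604 = 2437416329781 - 1275604 = 2437415054177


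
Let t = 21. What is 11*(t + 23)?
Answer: 484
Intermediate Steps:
11*(t + 23) = 11*(21 + 23) = 11*44 = 484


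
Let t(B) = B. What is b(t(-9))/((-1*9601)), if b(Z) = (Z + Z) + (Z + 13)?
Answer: 14/9601 ≈ 0.0014582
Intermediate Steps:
b(Z) = 13 + 3*Z (b(Z) = 2*Z + (13 + Z) = 13 + 3*Z)
b(t(-9))/((-1*9601)) = (13 + 3*(-9))/((-1*9601)) = (13 - 27)/(-9601) = -14*(-1/9601) = 14/9601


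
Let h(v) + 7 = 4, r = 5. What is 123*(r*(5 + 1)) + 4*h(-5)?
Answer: 3678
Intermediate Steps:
h(v) = -3 (h(v) = -7 + 4 = -3)
123*(r*(5 + 1)) + 4*h(-5) = 123*(5*(5 + 1)) + 4*(-3) = 123*(5*6) - 12 = 123*30 - 12 = 3690 - 12 = 3678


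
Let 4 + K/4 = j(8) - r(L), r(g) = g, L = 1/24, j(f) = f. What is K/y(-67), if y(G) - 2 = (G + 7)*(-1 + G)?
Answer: 95/24492 ≈ 0.0038788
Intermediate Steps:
L = 1/24 ≈ 0.041667
y(G) = 2 + (-1 + G)*(7 + G) (y(G) = 2 + (G + 7)*(-1 + G) = 2 + (7 + G)*(-1 + G) = 2 + (-1 + G)*(7 + G))
K = 95/6 (K = -16 + 4*(8 - 1*1/24) = -16 + 4*(8 - 1/24) = -16 + 4*(191/24) = -16 + 191/6 = 95/6 ≈ 15.833)
K/y(-67) = 95/(6*(-5 + (-67)**2 + 6*(-67))) = 95/(6*(-5 + 4489 - 402)) = (95/6)/4082 = (95/6)*(1/4082) = 95/24492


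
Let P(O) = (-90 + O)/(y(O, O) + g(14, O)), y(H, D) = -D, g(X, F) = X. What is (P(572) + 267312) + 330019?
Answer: 166655108/279 ≈ 5.9733e+5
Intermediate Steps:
P(O) = (-90 + O)/(14 - O) (P(O) = (-90 + O)/(-O + 14) = (-90 + O)/(14 - O))
(P(572) + 267312) + 330019 = ((90 - 1*572)/(-14 + 572) + 267312) + 330019 = ((90 - 572)/558 + 267312) + 330019 = ((1/558)*(-482) + 267312) + 330019 = (-241/279 + 267312) + 330019 = 74579807/279 + 330019 = 166655108/279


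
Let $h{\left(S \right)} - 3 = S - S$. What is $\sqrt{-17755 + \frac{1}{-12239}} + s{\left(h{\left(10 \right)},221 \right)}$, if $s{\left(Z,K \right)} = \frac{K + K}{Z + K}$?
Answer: $\frac{221}{112} + \frac{i \sqrt{2659576875594}}{12239} \approx 1.9732 + 133.25 i$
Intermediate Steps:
$h{\left(S \right)} = 3$ ($h{\left(S \right)} = 3 + \left(S - S\right) = 3 + 0 = 3$)
$s{\left(Z,K \right)} = \frac{2 K}{K + Z}$
$\sqrt{-17755 + \frac{1}{-12239}} + s{\left(h{\left(10 \right)},221 \right)} = \sqrt{-17755 + \frac{1}{-12239}} + 2 \cdot 221 \frac{1}{221 + 3} = \sqrt{-17755 - \frac{1}{12239}} + 2 \cdot 221 \cdot \frac{1}{224} = \sqrt{- \frac{217303446}{12239}} + 2 \cdot 221 \cdot \frac{1}{224} = \frac{i \sqrt{2659576875594}}{12239} + \frac{221}{112} = \frac{221}{112} + \frac{i \sqrt{2659576875594}}{12239}$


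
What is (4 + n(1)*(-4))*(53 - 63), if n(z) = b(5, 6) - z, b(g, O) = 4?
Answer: 80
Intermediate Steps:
n(z) = 4 - z
(4 + n(1)*(-4))*(53 - 63) = (4 + (4 - 1*1)*(-4))*(53 - 63) = (4 + (4 - 1)*(-4))*(-10) = (4 + 3*(-4))*(-10) = (4 - 12)*(-10) = -8*(-10) = 80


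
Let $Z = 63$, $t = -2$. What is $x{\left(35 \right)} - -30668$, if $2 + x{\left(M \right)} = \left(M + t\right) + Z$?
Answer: $30762$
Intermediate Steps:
$x{\left(M \right)} = 59 + M$ ($x{\left(M \right)} = -2 + \left(\left(M - 2\right) + 63\right) = -2 + \left(\left(-2 + M\right) + 63\right) = -2 + \left(61 + M\right) = 59 + M$)
$x{\left(35 \right)} - -30668 = \left(59 + 35\right) - -30668 = 94 + 30668 = 30762$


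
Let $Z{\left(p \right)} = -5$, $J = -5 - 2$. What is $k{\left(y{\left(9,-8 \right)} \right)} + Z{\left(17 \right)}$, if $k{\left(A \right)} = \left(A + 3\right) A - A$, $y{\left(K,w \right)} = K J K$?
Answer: $320350$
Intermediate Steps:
$J = -7$ ($J = -5 - 2 = -7$)
$y{\left(K,w \right)} = - 7 K^{2}$ ($y{\left(K,w \right)} = K \left(-7\right) K = - 7 K K = - 7 K^{2}$)
$k{\left(A \right)} = - A + A \left(3 + A\right)$ ($k{\left(A \right)} = \left(3 + A\right) A - A = A \left(3 + A\right) - A = - A + A \left(3 + A\right)$)
$k{\left(y{\left(9,-8 \right)} \right)} + Z{\left(17 \right)} = - 7 \cdot 9^{2} \left(2 - 7 \cdot 9^{2}\right) - 5 = \left(-7\right) 81 \left(2 - 567\right) - 5 = - 567 \left(2 - 567\right) - 5 = \left(-567\right) \left(-565\right) - 5 = 320355 - 5 = 320350$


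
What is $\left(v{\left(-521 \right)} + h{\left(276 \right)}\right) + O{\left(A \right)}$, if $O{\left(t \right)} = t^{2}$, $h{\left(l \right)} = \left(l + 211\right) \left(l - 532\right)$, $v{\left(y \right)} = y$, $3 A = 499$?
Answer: $- \frac{877736}{9} \approx -97526.0$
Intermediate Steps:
$A = \frac{499}{3}$ ($A = \frac{1}{3} \cdot 499 = \frac{499}{3} \approx 166.33$)
$h{\left(l \right)} = \left(-532 + l\right) \left(211 + l\right)$ ($h{\left(l \right)} = \left(211 + l\right) \left(-532 + l\right) = \left(-532 + l\right) \left(211 + l\right)$)
$\left(v{\left(-521 \right)} + h{\left(276 \right)}\right) + O{\left(A \right)} = \left(-521 - \left(200848 - 76176\right)\right) + \left(\frac{499}{3}\right)^{2} = \left(-521 - 124672\right) + \frac{249001}{9} = -125193 + \frac{249001}{9} = - \frac{877736}{9}$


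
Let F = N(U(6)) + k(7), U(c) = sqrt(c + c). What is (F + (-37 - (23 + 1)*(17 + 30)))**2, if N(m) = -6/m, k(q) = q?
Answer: (1158 + sqrt(3))**2 ≈ 1.3450e+6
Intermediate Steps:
U(c) = sqrt(2)*sqrt(c) (U(c) = sqrt(2*c) = sqrt(2)*sqrt(c))
F = 7 - sqrt(3) (F = -6*sqrt(3)/6 + 7 = -sqrt(3) + 7 = 7 - sqrt(3) ≈ 5.2680)
(F + (-37 - (23 + 1)*(17 + 30)))**2 = ((7 - sqrt(3)) + (-37 - (23 + 1)*(17 + 30)))**2 = ((7 - sqrt(3)) + (-37 - 24*47))**2 = ((7 - sqrt(3)) + (-37 - 1*1128))**2 = ((7 - sqrt(3)) + (-37 - 1128))**2 = ((7 - sqrt(3)) - 1165)**2 = (-1158 - sqrt(3))**2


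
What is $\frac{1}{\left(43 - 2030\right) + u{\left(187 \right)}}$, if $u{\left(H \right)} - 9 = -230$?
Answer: $- \frac{1}{2208} \approx -0.0004529$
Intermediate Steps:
$u{\left(H \right)} = -221$ ($u{\left(H \right)} = 9 - 230 = -221$)
$\frac{1}{\left(43 - 2030\right) + u{\left(187 \right)}} = \frac{1}{\left(43 - 2030\right) - 221} = \frac{1}{-1987 - 221} = \frac{1}{-2208} = - \frac{1}{2208}$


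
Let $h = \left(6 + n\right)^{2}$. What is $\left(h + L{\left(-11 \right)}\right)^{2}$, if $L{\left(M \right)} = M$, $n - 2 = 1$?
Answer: $4900$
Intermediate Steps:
$n = 3$ ($n = 2 + 1 = 3$)
$h = 81$ ($h = \left(6 + 3\right)^{2} = 9^{2} = 81$)
$\left(h + L{\left(-11 \right)}\right)^{2} = \left(81 - 11\right)^{2} = 70^{2} = 4900$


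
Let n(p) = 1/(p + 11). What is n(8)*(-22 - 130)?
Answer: -8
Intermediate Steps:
n(p) = 1/(11 + p)
n(8)*(-22 - 130) = (-22 - 130)/(11 + 8) = -152/19 = (1/19)*(-152) = -8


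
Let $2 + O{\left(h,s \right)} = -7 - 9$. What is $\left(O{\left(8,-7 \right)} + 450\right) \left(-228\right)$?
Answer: $-98496$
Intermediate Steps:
$O{\left(h,s \right)} = -18$ ($O{\left(h,s \right)} = -2 - 16 = -18$)
$\left(O{\left(8,-7 \right)} + 450\right) \left(-228\right) = \left(-18 + 450\right) \left(-228\right) = 432 \left(-228\right) = -98496$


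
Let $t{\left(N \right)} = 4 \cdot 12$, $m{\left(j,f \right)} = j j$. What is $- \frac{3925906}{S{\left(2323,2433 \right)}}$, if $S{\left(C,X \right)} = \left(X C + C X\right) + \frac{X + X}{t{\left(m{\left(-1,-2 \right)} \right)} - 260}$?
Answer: $- \frac{416146036}{1198191675} \approx -0.34731$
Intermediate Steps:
$m{\left(j,f \right)} = j^{2}$
$t{\left(N \right)} = 48$
$S{\left(C,X \right)} = - \frac{X}{106} + 2 C X$ ($S{\left(C,X \right)} = \left(X C + C X\right) + \frac{X + X}{48 - 260} = \left(C X + C X\right) + \frac{2 X}{-212} = 2 C X + 2 X \left(- \frac{1}{212}\right) = 2 C X - \frac{X}{106} = - \frac{X}{106} + 2 C X$)
$- \frac{3925906}{S{\left(2323,2433 \right)}} = - \frac{3925906}{\frac{1}{106} \cdot 2433 \left(-1 + 212 \cdot 2323\right)} = - \frac{3925906}{\frac{1}{106} \cdot 2433 \left(-1 + 492476\right)} = - \frac{3925906}{\frac{1}{106} \cdot 2433 \cdot 492475} = - \frac{3925906}{\frac{1198191675}{106}} = \left(-3925906\right) \frac{106}{1198191675} = - \frac{416146036}{1198191675}$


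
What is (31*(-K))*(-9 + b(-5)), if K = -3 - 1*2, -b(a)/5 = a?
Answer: 2480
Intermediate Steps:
b(a) = -5*a
K = -5 (K = -3 - 2 = -5)
(31*(-K))*(-9 + b(-5)) = (31*(-1*(-5)))*(-9 - 5*(-5)) = (31*5)*(-9 + 25) = 155*16 = 2480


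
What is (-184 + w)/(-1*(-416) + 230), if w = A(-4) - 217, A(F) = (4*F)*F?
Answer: -337/646 ≈ -0.52167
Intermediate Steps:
A(F) = 4*F²
w = -153 (w = 4*(-4)² - 217 = 4*16 - 217 = 64 - 217 = -153)
(-184 + w)/(-1*(-416) + 230) = (-184 - 153)/(-1*(-416) + 230) = -337/(416 + 230) = -337/646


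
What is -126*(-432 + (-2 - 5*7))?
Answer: 59094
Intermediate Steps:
-126*(-432 + (-2 - 5*7)) = -126*(-432 + (-2 - 35)) = -126*(-432 - 37) = -126*(-469) = 59094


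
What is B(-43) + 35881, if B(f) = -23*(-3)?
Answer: 35950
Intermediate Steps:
B(f) = 69
B(-43) + 35881 = 69 + 35881 = 35950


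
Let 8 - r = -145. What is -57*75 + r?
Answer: -4122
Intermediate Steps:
r = 153 (r = 8 - 1*(-145) = 8 + 145 = 153)
-57*75 + r = -57*75 + 153 = -4275 + 153 = -4122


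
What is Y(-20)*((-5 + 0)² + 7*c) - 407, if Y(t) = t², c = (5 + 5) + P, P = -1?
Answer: 34793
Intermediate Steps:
c = 9 (c = (5 + 5) - 1 = 10 - 1 = 9)
Y(-20)*((-5 + 0)² + 7*c) - 407 = (-20)²*((-5 + 0)² + 7*9) - 407 = 400*((-5)² + 63) - 407 = 400*(25 + 63) - 407 = 400*88 - 407 = 35200 - 407 = 34793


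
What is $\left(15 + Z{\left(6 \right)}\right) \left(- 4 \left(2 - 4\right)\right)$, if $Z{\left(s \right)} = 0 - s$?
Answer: $72$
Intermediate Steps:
$Z{\left(s \right)} = - s$
$\left(15 + Z{\left(6 \right)}\right) \left(- 4 \left(2 - 4\right)\right) = \left(15 - 6\right) \left(- 4 \left(2 - 4\right)\right) = \left(15 - 6\right) \left(\left(-4\right) \left(-2\right)\right) = 9 \cdot 8 = 72$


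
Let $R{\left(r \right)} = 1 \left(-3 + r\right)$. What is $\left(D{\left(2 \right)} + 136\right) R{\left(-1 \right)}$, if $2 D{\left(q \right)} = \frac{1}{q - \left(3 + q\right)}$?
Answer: $- \frac{1630}{3} \approx -543.33$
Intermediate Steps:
$D{\left(q \right)} = - \frac{1}{6}$ ($D{\left(q \right)} = \frac{1}{2 \left(q - \left(3 + q\right)\right)} = \frac{1}{2 \left(-3\right)} = \frac{1}{2} \left(- \frac{1}{3}\right) = - \frac{1}{6}$)
$R{\left(r \right)} = -3 + r$
$\left(D{\left(2 \right)} + 136\right) R{\left(-1 \right)} = \left(- \frac{1}{6} + 136\right) \left(-3 - 1\right) = \frac{815}{6} \left(-4\right) = - \frac{1630}{3}$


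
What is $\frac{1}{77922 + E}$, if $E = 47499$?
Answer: $\frac{1}{125421} \approx 7.9731 \cdot 10^{-6}$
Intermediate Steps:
$\frac{1}{77922 + E} = \frac{1}{77922 + 47499} = \frac{1}{125421}$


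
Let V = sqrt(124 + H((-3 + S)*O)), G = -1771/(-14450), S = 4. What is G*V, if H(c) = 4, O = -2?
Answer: 7084*sqrt(2)/7225 ≈ 1.3866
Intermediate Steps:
G = 1771/14450 (G = -1771*(-1/14450) = 1771/14450 ≈ 0.12256)
V = 8*sqrt(2) (V = sqrt(124 + 4) = sqrt(128) = 8*sqrt(2) ≈ 11.314)
G*V = 1771*(8*sqrt(2))/14450 = 7084*sqrt(2)/7225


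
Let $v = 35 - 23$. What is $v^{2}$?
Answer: $144$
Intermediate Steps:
$v = 12$ ($v = 35 - 23 = 12$)
$v^{2} = 12^{2} = 144$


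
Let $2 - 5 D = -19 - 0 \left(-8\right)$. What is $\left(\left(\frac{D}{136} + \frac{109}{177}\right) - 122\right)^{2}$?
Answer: $\frac{213337660602889}{14486529600} \approx 14727.0$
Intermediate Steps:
$D = \frac{21}{5}$ ($D = \frac{2}{5} - \frac{-19 - 0 \left(-8\right)}{5} = \frac{2}{5} - \frac{-19 - 0}{5} = \frac{2}{5} - \frac{-19 + 0}{5} = \frac{2}{5} - - \frac{19}{5} = \frac{2}{5} + \frac{19}{5} = \frac{21}{5} \approx 4.2$)
$\left(\left(\frac{D}{136} + \frac{109}{177}\right) - 122\right)^{2} = \left(\left(\frac{21}{5 \cdot 136} + \frac{109}{177}\right) - 122\right)^{2} = \left(\left(\frac{21}{5} \cdot \frac{1}{136} + 109 \cdot \frac{1}{177}\right) - 122\right)^{2} = \left(\left(\frac{21}{680} + \frac{109}{177}\right) - 122\right)^{2} = \left(\frac{77837}{120360} - 122\right)^{2} = \left(- \frac{14606083}{120360}\right)^{2} = \frac{213337660602889}{14486529600}$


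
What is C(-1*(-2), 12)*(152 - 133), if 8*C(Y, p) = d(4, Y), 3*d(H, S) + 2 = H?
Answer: 19/12 ≈ 1.5833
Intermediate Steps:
d(H, S) = -⅔ + H/3
C(Y, p) = 1/12 (C(Y, p) = (-⅔ + (⅓)*4)/8 = (-⅔ + 4/3)/8 = (⅛)*(⅔) = 1/12)
C(-1*(-2), 12)*(152 - 133) = (152 - 133)/12 = (1/12)*19 = 19/12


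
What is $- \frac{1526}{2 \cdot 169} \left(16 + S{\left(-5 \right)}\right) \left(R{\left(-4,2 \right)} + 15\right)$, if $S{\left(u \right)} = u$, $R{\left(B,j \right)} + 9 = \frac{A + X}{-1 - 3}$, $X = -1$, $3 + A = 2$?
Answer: $- \frac{8393}{26} \approx -322.81$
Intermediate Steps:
$A = -1$ ($A = -3 + 2 = -1$)
$R{\left(B,j \right)} = - \frac{17}{2}$ ($R{\left(B,j \right)} = -9 + \frac{-1 - 1}{-1 - 3} = -9 - \frac{2}{-4} = -9 - - \frac{1}{2} = -9 + \frac{1}{2} = - \frac{17}{2}$)
$- \frac{1526}{2 \cdot 169} \left(16 + S{\left(-5 \right)}\right) \left(R{\left(-4,2 \right)} + 15\right) = - \frac{1526}{2 \cdot 169} \left(16 - 5\right) \left(- \frac{17}{2} + 15\right) = - \frac{1526}{338} \cdot 11 \cdot \frac{13}{2} = \left(-1526\right) \frac{1}{338} \cdot \frac{143}{2} = \left(- \frac{763}{169}\right) \frac{143}{2} = - \frac{8393}{26}$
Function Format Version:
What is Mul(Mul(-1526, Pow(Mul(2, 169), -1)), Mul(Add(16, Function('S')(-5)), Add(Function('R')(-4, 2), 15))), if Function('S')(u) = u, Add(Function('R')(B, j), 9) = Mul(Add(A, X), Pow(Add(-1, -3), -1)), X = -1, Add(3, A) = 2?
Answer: Rational(-8393, 26) ≈ -322.81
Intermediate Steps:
A = -1 (A = Add(-3, 2) = -1)
Function('R')(B, j) = Rational(-17, 2) (Function('R')(B, j) = Add(-9, Mul(Add(-1, -1), Pow(Add(-1, -3), -1))) = Add(-9, Mul(-2, Pow(-4, -1))) = Add(-9, Mul(-2, Rational(-1, 4))) = Add(-9, Rational(1, 2)) = Rational(-17, 2))
Mul(Mul(-1526, Pow(Mul(2, 169), -1)), Mul(Add(16, Function('S')(-5)), Add(Function('R')(-4, 2), 15))) = Mul(Mul(-1526, Pow(Mul(2, 169), -1)), Mul(Add(16, -5), Add(Rational(-17, 2), 15))) = Mul(Mul(-1526, Pow(338, -1)), Mul(11, Rational(13, 2))) = Mul(Mul(-1526, Rational(1, 338)), Rational(143, 2)) = Mul(Rational(-763, 169), Rational(143, 2)) = Rational(-8393, 26)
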